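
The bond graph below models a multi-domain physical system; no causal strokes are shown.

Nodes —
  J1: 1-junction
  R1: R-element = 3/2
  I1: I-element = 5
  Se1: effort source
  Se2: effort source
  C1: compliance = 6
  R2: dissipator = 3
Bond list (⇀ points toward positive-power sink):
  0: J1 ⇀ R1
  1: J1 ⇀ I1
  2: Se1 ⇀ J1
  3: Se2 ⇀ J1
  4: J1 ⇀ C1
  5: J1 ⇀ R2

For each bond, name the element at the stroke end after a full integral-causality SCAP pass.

β0 |J1
β1 |I1
β2 |J1
β3 |J1
β4 |J1
β5 |J1

β2 |J1  (source Se1 imposes e)
β3 |J1  (Se2 fixes effort; stroke away)
β1 |I1  (I1: I, integral causality)
β0 |J1  (J1: bond 1 brought flow, rest push out)
β4 |J1  (1-jn J1 has f-setter on 1)
β5 |J1  (J1 flow already set via bond 1)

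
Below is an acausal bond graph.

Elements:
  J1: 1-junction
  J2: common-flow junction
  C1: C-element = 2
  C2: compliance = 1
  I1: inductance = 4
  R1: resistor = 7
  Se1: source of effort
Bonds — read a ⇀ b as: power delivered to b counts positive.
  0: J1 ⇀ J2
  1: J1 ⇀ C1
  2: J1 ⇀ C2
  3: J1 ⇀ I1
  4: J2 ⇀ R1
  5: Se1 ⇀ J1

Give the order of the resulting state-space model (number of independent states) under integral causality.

b5 stroke→J1  (Se1 fixes effort; stroke away)
b1 stroke→J1  (C1 outputs effort q/C1)
b2 stroke→J1  (C2 outputs effort q/C2)
b3 stroke→I1  (prefer integral on I1)
b0 stroke→J1  (J1 flow already set via bond 3)
b4 stroke→J2  (J2: bond 0 brought flow, rest push out)

3  (C1, C2, I1 all integral)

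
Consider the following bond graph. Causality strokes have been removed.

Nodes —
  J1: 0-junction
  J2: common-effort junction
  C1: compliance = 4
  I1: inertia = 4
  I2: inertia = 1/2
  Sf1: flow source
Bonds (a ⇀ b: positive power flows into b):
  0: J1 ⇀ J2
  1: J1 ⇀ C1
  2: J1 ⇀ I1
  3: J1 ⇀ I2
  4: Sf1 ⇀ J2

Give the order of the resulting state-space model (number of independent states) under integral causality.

3  (C1, I1, I2 all integral)

b4 stroke→Sf1  (Sf1 fixes flow; stroke at Sf1)
b0 stroke→J2  (J2 needs exactly one e-in)
b1 stroke→J1  (prefer integral on C1)
b2 stroke→I1  (0-jn J1 has e-setter on 1)
b3 stroke→I2  (common-e at J1 fixed by 1)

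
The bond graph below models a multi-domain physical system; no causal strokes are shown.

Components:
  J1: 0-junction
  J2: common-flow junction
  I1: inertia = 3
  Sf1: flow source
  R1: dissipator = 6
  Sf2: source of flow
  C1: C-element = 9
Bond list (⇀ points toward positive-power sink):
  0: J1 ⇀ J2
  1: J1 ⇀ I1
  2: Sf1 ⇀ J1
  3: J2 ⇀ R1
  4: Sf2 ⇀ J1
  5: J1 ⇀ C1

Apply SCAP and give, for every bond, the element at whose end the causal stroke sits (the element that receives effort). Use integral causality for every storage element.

b2 →Sf1  (Sf1 fixes flow; stroke at Sf1)
b4 →Sf2  (Sf2: flow source, stroke at near end)
b1 →I1  (prefer integral on I1)
b5 →J1  (prefer integral on C1)
b0 →J2  (J1: bond 5 brought effort, rest push out)
b3 →R1  (J2: last free bond brings flow in)

β0 →J2
β1 →I1
β2 →Sf1
β3 →R1
β4 →Sf2
β5 →J1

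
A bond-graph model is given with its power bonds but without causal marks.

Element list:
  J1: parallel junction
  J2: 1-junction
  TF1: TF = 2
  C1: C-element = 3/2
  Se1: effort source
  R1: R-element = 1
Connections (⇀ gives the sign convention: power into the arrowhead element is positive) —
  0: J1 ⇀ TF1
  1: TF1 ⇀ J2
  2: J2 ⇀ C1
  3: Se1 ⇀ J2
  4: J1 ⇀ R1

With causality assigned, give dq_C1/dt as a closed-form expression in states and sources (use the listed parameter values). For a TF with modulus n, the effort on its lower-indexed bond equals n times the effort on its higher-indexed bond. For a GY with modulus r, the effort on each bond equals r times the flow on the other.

dq_C1/dt = 4*E_Se1 - 8*q_C1/3

#3 →J2  (Se1 fixes effort; stroke away)
#2 →J2  (prefer integral on C1)
#1 →TF1  (closing 1-jn rule on J2)
#0 →J1  (TF TF1: opposite of bond 1)
#4 →R1  (J1: bond 0 brought effort, rest push out)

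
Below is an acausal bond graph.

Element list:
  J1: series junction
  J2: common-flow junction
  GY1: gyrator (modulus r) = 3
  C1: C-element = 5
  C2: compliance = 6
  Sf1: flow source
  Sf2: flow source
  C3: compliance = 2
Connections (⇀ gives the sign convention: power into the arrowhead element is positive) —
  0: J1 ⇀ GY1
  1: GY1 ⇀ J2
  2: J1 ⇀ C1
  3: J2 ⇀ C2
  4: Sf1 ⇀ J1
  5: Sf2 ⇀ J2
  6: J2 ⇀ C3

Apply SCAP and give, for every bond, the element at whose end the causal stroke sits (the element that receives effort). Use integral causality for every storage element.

β4 stroke→Sf1  (Sf1 (Sf) sets flow on bond)
β5 stroke→Sf2  (Sf2 (Sf) sets flow on bond)
β0 stroke→J1  (common-f at J1 fixed by 4)
β2 stroke→J1  (1-jn J1 has f-setter on 4)
β1 stroke→J2  (J2 flow already set via bond 5)
β3 stroke→J2  (J2: bond 5 brought flow, rest push out)
β6 stroke→J2  (J2: bond 5 brought flow, rest push out)

β0 →J1
β1 →J2
β2 →J1
β3 →J2
β4 →Sf1
β5 →Sf2
β6 →J2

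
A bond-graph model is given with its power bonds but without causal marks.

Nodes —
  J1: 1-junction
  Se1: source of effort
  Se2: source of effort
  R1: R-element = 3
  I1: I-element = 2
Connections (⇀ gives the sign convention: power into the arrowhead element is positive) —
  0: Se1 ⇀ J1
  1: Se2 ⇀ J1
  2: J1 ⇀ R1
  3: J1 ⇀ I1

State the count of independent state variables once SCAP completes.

1  (I1 all integral)

b0 →J1  (Se1 (Se) sets effort on bond)
b1 →J1  (Se2 fixes effort; stroke away)
b3 →I1  (prefer integral on I1)
b2 →J1  (common-f at J1 fixed by 3)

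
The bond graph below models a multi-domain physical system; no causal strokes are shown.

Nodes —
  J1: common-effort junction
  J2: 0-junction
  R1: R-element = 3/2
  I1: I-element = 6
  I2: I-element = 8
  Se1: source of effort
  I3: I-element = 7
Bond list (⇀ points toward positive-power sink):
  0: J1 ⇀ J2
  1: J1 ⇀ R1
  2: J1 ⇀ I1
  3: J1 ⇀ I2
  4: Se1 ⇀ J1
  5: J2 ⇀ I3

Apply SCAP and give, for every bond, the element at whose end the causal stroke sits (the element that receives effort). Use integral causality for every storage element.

#4 |J1  (source Se1 imposes e)
#0 |J2  (J1: bond 4 brought effort, rest push out)
#1 |R1  (J1 effort already set via bond 4)
#2 |I1  (common-e at J1 fixed by 4)
#3 |I2  (common-e at J1 fixed by 4)
#5 |I3  (J2: bond 0 brought effort, rest push out)

#0 →J2
#1 →R1
#2 →I1
#3 →I2
#4 →J1
#5 →I3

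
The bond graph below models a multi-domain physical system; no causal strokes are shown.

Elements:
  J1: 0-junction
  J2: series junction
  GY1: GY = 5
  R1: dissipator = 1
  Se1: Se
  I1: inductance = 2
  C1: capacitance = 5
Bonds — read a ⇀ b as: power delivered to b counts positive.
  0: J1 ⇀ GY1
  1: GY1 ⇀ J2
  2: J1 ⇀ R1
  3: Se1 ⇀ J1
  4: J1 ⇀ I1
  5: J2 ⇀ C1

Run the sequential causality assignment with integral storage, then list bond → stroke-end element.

β0 stroke→GY1
β1 stroke→GY1
β2 stroke→R1
β3 stroke→J1
β4 stroke→I1
β5 stroke→J2

β3 |J1  (Se1 fixes effort; stroke away)
β0 |GY1  (J1: bond 3 brought effort, rest push out)
β2 |R1  (J1: bond 3 brought effort, rest push out)
β4 |I1  (J1: bond 3 brought effort, rest push out)
β1 |GY1  (GY1: gyrator matches bond 0)
β5 |J2  (1-jn J2 has f-setter on 1)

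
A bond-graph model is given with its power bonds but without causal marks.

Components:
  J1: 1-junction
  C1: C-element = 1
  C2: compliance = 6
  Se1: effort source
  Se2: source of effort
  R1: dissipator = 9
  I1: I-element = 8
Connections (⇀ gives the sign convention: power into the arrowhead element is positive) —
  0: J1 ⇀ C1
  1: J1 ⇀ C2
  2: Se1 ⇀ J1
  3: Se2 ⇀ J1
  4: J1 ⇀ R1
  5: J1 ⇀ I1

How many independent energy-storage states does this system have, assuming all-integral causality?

#2 stroke→J1  (Se1 fixes effort; stroke away)
#3 stroke→J1  (Se2: effort source, stroke at far end)
#0 stroke→J1  (C1 integral (e out))
#1 stroke→J1  (C2 integral (e out))
#5 stroke→I1  (I1: I, integral causality)
#4 stroke→J1  (1-jn J1 has f-setter on 5)

3  (C1, C2, I1 all integral)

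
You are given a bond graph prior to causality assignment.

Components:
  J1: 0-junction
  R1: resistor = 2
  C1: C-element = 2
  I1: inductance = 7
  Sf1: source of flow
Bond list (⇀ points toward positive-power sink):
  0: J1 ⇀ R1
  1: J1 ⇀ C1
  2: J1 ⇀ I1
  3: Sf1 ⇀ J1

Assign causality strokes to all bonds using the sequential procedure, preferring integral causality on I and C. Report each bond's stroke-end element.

#3 →Sf1  (Sf1 (Sf) sets flow on bond)
#1 →J1  (C1: C, integral causality)
#0 →R1  (J1: bond 1 brought effort, rest push out)
#2 →I1  (common-e at J1 fixed by 1)

#0 stroke at R1
#1 stroke at J1
#2 stroke at I1
#3 stroke at Sf1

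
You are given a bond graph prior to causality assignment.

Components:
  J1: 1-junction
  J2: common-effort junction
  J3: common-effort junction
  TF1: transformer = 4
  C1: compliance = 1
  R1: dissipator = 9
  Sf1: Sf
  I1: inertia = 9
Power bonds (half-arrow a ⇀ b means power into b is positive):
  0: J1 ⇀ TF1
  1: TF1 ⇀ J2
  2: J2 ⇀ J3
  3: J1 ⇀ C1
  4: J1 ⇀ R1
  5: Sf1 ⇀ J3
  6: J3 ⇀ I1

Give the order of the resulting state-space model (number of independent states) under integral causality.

2  (C1, I1 all integral)

bond 5 →Sf1  (Sf1 fixes flow; stroke at Sf1)
bond 3 →J1  (C1 outputs effort q/C1)
bond 6 →I1  (I1 outputs flow p/I1)
bond 2 →J3  (J3: last free bond brings effort in)
bond 1 →J2  (only one effort-in slot at J2)
bond 0 →TF1  (TF1 one-in-one-out from 1)
bond 4 →J1  (1-jn J1 has f-setter on 0)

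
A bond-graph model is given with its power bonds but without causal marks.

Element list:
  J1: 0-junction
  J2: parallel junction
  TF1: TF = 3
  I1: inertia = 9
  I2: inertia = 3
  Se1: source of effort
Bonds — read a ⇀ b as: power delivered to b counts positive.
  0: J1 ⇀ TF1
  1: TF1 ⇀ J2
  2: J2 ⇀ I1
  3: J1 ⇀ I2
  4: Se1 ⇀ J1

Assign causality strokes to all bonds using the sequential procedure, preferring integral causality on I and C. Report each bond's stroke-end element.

bond 0 →TF1
bond 1 →J2
bond 2 →I1
bond 3 →I2
bond 4 →J1

β4 stroke at J1  (Se1 (Se) sets effort on bond)
β0 stroke at TF1  (0-jn J1 has e-setter on 4)
β3 stroke at I2  (common-e at J1 fixed by 4)
β1 stroke at J2  (through TF1, causality passes straight; one stroke at TF1)
β2 stroke at I1  (J2 effort already set via bond 1)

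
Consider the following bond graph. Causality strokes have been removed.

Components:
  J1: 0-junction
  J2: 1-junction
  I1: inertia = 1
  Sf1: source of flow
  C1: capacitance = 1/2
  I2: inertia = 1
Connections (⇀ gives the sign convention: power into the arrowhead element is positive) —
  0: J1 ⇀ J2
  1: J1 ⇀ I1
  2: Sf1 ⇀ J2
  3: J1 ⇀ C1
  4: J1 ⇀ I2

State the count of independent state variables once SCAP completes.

3  (C1, I1, I2 all integral)

b2 stroke→Sf1  (Sf1: flow source, stroke at near end)
b0 stroke→J2  (J2: bond 2 brought flow, rest push out)
b1 stroke→I1  (prefer integral on I1)
b3 stroke→J1  (C1 outputs effort q/C1)
b4 stroke→I2  (J1: bond 3 brought effort, rest push out)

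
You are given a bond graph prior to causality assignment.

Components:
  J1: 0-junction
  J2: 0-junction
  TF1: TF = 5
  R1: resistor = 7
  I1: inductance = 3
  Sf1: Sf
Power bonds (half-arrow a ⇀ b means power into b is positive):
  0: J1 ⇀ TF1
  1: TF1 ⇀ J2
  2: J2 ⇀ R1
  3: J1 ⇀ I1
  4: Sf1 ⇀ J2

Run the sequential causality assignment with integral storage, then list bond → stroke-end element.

b0 stroke→J1
b1 stroke→TF1
b2 stroke→J2
b3 stroke→I1
b4 stroke→Sf1

bond 4 stroke at Sf1  (Sf1 (Sf) sets flow on bond)
bond 3 stroke at I1  (I1: I, integral causality)
bond 0 stroke at J1  (only one effort-in slot at J1)
bond 1 stroke at TF1  (TF1: transformer flips bond 0)
bond 2 stroke at J2  (closing 0-jn rule on J2)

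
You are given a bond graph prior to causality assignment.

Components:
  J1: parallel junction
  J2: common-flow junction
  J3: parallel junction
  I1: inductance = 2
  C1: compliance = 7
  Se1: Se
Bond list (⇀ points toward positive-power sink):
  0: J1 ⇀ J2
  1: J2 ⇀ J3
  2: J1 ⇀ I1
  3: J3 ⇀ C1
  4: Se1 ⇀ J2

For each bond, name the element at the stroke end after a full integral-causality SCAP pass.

b0 |J1
b1 |J2
b2 |I1
b3 |J3
b4 |J2

#4 →J2  (source Se1 imposes e)
#2 →I1  (I1: I, integral causality)
#0 →J1  (closing 0-jn rule on J1)
#1 →J2  (1-jn J2 has f-setter on 0)
#3 →J3  (closing 0-jn rule on J3)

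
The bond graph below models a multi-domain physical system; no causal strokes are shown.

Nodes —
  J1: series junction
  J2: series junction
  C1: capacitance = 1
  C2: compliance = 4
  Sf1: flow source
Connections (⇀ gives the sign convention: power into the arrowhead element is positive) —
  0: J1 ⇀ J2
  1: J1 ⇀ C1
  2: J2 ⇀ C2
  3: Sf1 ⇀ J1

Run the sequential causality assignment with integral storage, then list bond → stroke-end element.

#3 |Sf1  (Sf1 fixes flow; stroke at Sf1)
#0 |J1  (J1 flow already set via bond 3)
#1 |J1  (1-jn J1 has f-setter on 3)
#2 |J2  (1-jn J2 has f-setter on 0)

#0 stroke at J1
#1 stroke at J1
#2 stroke at J2
#3 stroke at Sf1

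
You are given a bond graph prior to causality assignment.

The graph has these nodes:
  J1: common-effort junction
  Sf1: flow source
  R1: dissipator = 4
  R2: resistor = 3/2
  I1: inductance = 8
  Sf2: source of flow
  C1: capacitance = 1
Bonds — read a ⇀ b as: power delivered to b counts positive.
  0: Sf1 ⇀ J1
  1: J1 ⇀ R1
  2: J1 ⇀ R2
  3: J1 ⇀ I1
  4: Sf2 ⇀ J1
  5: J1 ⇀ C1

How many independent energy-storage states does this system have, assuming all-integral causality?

#0 stroke at Sf1  (Sf1: flow source, stroke at near end)
#4 stroke at Sf2  (Sf2 (Sf) sets flow on bond)
#3 stroke at I1  (prefer integral on I1)
#5 stroke at J1  (C1 outputs effort q/C1)
#1 stroke at R1  (J1 effort already set via bond 5)
#2 stroke at R2  (common-e at J1 fixed by 5)

2  (C1, I1 all integral)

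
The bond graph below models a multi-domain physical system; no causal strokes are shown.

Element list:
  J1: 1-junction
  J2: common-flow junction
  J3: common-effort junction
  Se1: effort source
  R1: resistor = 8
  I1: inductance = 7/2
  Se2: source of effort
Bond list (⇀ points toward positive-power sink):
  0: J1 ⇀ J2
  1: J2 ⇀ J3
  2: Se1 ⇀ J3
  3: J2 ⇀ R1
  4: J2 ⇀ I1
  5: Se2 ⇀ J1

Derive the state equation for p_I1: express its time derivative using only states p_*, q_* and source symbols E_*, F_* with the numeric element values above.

dp_I1/dt = -E_Se1 + E_Se2 - 16*p_I1/7

bond 2 |J3  (source Se1 imposes e)
bond 5 |J1  (source Se2 imposes e)
bond 0 |J2  (J1 needs exactly one f-in)
bond 1 |J2  (common-e at J3 fixed by 2)
bond 4 |I1  (I1: I, integral causality)
bond 3 |J2  (J2: bond 4 brought flow, rest push out)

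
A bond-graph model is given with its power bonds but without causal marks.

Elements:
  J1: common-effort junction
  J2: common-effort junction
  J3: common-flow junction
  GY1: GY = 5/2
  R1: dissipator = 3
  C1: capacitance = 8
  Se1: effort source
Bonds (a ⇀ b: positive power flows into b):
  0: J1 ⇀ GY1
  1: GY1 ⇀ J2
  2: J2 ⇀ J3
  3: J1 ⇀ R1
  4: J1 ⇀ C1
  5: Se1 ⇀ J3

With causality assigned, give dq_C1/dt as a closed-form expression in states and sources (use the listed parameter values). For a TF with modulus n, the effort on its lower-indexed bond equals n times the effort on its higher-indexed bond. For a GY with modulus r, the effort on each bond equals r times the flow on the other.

dq_C1/dt = 2*E_Se1/5 - q_C1/24

β5 stroke→J3  (Se1: effort source, stroke at far end)
β2 stroke→J2  (J3 needs exactly one f-in)
β1 stroke→GY1  (J2 effort already set via bond 2)
β0 stroke→GY1  (GY1: gyrator matches bond 1)
β4 stroke→J1  (C1 integral (e out))
β3 stroke→R1  (common-e at J1 fixed by 4)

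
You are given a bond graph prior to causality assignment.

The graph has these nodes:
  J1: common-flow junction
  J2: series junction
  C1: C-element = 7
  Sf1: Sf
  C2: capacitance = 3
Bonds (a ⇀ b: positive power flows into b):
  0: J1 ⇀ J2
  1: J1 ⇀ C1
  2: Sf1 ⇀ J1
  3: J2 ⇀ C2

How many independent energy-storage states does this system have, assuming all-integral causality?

b2 stroke→Sf1  (Sf1 (Sf) sets flow on bond)
b0 stroke→J1  (common-f at J1 fixed by 2)
b1 stroke→J1  (1-jn J1 has f-setter on 2)
b3 stroke→J2  (1-jn J2 has f-setter on 0)

2  (C1, C2 all integral)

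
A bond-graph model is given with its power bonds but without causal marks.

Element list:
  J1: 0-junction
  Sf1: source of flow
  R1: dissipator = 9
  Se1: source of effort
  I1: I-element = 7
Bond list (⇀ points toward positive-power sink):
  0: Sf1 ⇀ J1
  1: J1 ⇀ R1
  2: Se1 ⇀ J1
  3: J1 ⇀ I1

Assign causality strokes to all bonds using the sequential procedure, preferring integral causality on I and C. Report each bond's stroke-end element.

b0 →Sf1  (Sf1: flow source, stroke at near end)
b2 →J1  (Se1 (Se) sets effort on bond)
b1 →R1  (J1: bond 2 brought effort, rest push out)
b3 →I1  (J1: bond 2 brought effort, rest push out)

β0 stroke→Sf1
β1 stroke→R1
β2 stroke→J1
β3 stroke→I1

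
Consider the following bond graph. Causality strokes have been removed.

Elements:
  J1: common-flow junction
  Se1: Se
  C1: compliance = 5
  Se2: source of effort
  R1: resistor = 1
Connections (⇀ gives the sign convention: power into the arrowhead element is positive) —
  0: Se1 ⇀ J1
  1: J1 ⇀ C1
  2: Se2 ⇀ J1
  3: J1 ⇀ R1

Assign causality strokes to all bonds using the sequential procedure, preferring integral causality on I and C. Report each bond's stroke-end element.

β0 |J1  (Se1: effort source, stroke at far end)
β2 |J1  (Se2: effort source, stroke at far end)
β1 |J1  (C1 outputs effort q/C1)
β3 |R1  (J1 needs exactly one f-in)

b0 stroke→J1
b1 stroke→J1
b2 stroke→J1
b3 stroke→R1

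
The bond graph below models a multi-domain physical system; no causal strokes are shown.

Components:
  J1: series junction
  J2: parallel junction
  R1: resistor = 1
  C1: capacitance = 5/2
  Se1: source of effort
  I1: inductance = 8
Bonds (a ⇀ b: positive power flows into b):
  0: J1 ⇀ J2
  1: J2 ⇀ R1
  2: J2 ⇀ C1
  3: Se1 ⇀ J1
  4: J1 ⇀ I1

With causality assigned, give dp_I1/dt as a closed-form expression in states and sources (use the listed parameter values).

dp_I1/dt = E_Se1 - 2*q_C1/5

bond 3 |J1  (Se1 (Se) sets effort on bond)
bond 2 |J2  (C1 outputs effort q/C1)
bond 0 |J1  (common-e at J2 fixed by 2)
bond 1 |R1  (0-jn J2 has e-setter on 2)
bond 4 |I1  (J1: last free bond brings flow in)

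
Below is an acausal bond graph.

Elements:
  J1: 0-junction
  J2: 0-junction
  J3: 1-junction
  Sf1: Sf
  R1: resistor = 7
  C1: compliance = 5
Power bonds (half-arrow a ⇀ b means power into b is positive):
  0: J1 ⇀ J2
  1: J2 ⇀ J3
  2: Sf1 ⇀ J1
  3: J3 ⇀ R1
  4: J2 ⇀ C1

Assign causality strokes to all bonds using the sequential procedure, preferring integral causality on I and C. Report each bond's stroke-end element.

bond 2 →Sf1  (Sf1 (Sf) sets flow on bond)
bond 0 →J1  (J1 needs exactly one e-in)
bond 4 →J2  (prefer integral on C1)
bond 1 →J3  (J2 effort already set via bond 4)
bond 3 →R1  (J3: last free bond brings flow in)

#0 stroke at J1
#1 stroke at J3
#2 stroke at Sf1
#3 stroke at R1
#4 stroke at J2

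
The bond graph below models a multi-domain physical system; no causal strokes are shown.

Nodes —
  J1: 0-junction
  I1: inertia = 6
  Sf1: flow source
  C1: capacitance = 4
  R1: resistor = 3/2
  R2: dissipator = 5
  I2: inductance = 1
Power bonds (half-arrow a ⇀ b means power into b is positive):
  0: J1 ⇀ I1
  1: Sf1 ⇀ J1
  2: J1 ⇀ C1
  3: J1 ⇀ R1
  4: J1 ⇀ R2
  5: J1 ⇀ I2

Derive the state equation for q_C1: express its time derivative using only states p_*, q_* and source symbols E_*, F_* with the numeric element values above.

#1 stroke at Sf1  (source Sf1 imposes f)
#0 stroke at I1  (I1 outputs flow p/I1)
#2 stroke at J1  (C1: C, integral causality)
#3 stroke at R1  (J1: bond 2 brought effort, rest push out)
#4 stroke at R2  (0-jn J1 has e-setter on 2)
#5 stroke at I2  (0-jn J1 has e-setter on 2)

dq_C1/dt = F_Sf1 - p_I1/6 - p_I2 - 13*q_C1/60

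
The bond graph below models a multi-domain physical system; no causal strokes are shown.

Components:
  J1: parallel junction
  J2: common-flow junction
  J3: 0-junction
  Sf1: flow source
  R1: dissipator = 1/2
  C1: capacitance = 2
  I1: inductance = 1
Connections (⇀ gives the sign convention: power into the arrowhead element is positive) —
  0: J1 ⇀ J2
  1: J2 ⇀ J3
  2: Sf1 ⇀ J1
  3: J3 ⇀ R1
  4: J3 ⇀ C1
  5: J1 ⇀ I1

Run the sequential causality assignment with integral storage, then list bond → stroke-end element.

bond 0 stroke→J1
bond 1 stroke→J2
bond 2 stroke→Sf1
bond 3 stroke→R1
bond 4 stroke→J3
bond 5 stroke→I1

#2 →Sf1  (Sf1 (Sf) sets flow on bond)
#4 →J3  (C1: C, integral causality)
#1 →J2  (J3: bond 4 brought effort, rest push out)
#3 →R1  (J3: bond 4 brought effort, rest push out)
#0 →J1  (J2: last free bond brings flow in)
#5 →I1  (0-jn J1 has e-setter on 0)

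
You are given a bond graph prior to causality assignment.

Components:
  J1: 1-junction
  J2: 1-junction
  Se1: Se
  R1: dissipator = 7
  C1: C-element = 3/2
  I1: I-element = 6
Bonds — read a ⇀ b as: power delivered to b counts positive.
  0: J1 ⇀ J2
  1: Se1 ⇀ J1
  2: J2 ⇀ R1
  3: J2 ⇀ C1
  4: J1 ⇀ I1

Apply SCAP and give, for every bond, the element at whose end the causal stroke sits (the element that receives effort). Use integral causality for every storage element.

#0 →J1
#1 →J1
#2 →J2
#3 →J2
#4 →I1

#1 |J1  (Se1 fixes effort; stroke away)
#3 |J2  (C1: C, integral causality)
#4 |I1  (prefer integral on I1)
#0 |J1  (J1: bond 4 brought flow, rest push out)
#2 |J2  (1-jn J2 has f-setter on 0)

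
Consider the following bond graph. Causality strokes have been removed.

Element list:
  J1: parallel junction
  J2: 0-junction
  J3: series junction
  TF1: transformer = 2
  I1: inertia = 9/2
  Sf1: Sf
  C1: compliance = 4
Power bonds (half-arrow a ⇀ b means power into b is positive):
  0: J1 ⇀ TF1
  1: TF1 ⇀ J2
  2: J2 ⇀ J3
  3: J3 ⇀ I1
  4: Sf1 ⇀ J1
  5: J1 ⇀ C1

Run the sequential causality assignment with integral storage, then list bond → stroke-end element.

#0 stroke at TF1
#1 stroke at J2
#2 stroke at J3
#3 stroke at I1
#4 stroke at Sf1
#5 stroke at J1

#4 stroke at Sf1  (source Sf1 imposes f)
#3 stroke at I1  (I1: I, integral causality)
#2 stroke at J3  (common-f at J3 fixed by 3)
#1 stroke at J2  (J2: last free bond brings effort in)
#0 stroke at TF1  (through TF1, causality passes straight; one stroke at TF1)
#5 stroke at J1  (only one effort-in slot at J1)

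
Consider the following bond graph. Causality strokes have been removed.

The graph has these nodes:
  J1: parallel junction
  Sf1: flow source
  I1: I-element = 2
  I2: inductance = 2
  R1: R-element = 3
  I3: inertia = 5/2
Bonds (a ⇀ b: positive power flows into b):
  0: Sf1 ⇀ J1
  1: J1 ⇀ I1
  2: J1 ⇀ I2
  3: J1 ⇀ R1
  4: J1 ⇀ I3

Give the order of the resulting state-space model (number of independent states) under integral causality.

3  (I1, I2, I3 all integral)

β0 |Sf1  (source Sf1 imposes f)
β1 |I1  (I1 outputs flow p/I1)
β2 |I2  (I2: I, integral causality)
β4 |I3  (prefer integral on I3)
β3 |J1  (only one effort-in slot at J1)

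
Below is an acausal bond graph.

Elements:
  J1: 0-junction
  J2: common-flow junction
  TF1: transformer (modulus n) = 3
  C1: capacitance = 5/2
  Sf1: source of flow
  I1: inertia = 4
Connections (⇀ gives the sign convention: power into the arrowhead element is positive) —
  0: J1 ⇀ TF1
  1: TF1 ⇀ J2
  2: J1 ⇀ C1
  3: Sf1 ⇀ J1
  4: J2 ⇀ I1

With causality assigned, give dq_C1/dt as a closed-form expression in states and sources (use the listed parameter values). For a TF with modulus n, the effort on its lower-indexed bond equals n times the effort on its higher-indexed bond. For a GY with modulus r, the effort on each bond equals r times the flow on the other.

#3 →Sf1  (source Sf1 imposes f)
#2 →J1  (prefer integral on C1)
#0 →TF1  (common-e at J1 fixed by 2)
#1 →J2  (through TF1, causality passes straight; one stroke at TF1)
#4 →I1  (J2: last free bond brings flow in)

dq_C1/dt = F_Sf1 - p_I1/12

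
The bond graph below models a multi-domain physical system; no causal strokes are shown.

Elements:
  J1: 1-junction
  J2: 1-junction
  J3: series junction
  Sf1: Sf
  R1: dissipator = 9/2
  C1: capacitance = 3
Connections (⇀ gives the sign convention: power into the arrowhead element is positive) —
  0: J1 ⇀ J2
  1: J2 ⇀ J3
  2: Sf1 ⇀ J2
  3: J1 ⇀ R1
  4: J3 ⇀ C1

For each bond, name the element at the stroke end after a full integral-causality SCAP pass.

b0 →J2
b1 →J2
b2 →Sf1
b3 →J1
b4 →J3

β2 stroke at Sf1  (Sf1: flow source, stroke at near end)
β0 stroke at J2  (J2 flow already set via bond 2)
β1 stroke at J2  (J2: bond 2 brought flow, rest push out)
β4 stroke at J3  (J3: bond 1 brought flow, rest push out)
β3 stroke at J1  (1-jn J1 has f-setter on 0)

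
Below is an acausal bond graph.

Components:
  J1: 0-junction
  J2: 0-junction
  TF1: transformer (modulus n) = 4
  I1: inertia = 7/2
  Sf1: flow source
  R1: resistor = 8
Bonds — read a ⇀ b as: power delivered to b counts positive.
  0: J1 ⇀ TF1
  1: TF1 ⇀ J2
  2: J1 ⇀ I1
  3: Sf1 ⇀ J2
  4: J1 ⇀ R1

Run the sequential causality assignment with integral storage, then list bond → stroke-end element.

bond 3 stroke→Sf1  (source Sf1 imposes f)
bond 1 stroke→J2  (J2 needs exactly one e-in)
bond 0 stroke→TF1  (TF TF1: opposite of bond 1)
bond 2 stroke→I1  (I1: I, integral causality)
bond 4 stroke→J1  (only one effort-in slot at J1)

β0 stroke at TF1
β1 stroke at J2
β2 stroke at I1
β3 stroke at Sf1
β4 stroke at J1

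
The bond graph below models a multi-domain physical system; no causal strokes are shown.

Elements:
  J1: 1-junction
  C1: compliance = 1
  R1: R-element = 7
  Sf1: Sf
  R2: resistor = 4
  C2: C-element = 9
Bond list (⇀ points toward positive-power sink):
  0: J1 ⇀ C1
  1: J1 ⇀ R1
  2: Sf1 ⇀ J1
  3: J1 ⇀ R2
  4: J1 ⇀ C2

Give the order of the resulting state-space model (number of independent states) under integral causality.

2  (C1, C2 all integral)

b2 →Sf1  (Sf1 (Sf) sets flow on bond)
b0 →J1  (common-f at J1 fixed by 2)
b1 →J1  (1-jn J1 has f-setter on 2)
b3 →J1  (common-f at J1 fixed by 2)
b4 →J1  (1-jn J1 has f-setter on 2)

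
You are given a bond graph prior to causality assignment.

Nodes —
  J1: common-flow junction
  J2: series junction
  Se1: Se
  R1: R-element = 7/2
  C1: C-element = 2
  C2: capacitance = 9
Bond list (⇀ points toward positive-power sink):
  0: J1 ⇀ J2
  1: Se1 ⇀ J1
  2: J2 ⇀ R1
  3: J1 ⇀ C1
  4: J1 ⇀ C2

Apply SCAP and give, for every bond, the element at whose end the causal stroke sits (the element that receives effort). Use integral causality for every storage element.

b1 →J1  (Se1 (Se) sets effort on bond)
b3 →J1  (C1 outputs effort q/C1)
b4 →J1  (C2 integral (e out))
b0 →J2  (closing 1-jn rule on J1)
b2 →R1  (only one flow-in slot at J2)

bond 0 stroke at J2
bond 1 stroke at J1
bond 2 stroke at R1
bond 3 stroke at J1
bond 4 stroke at J1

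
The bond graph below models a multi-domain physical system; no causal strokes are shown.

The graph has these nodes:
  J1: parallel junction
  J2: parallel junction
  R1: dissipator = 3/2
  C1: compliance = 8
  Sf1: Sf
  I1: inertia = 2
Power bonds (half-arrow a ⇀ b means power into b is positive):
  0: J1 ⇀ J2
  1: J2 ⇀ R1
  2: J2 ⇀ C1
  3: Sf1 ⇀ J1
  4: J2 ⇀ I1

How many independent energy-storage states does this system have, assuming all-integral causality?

b3 →Sf1  (Sf1 (Sf) sets flow on bond)
b0 →J1  (J1: last free bond brings effort in)
b2 →J2  (C1 integral (e out))
b1 →R1  (J2 effort already set via bond 2)
b4 →I1  (J2: bond 2 brought effort, rest push out)

2  (C1, I1 all integral)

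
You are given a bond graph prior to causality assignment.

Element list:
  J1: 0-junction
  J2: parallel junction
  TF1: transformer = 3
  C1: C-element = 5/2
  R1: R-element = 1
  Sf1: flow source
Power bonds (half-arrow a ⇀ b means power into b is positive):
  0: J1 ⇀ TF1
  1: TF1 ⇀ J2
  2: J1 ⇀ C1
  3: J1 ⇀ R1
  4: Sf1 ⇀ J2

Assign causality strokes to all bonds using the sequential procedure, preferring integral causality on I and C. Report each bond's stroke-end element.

β0 →TF1
β1 →J2
β2 →J1
β3 →R1
β4 →Sf1

b4 stroke at Sf1  (Sf1: flow source, stroke at near end)
b1 stroke at J2  (closing 0-jn rule on J2)
b0 stroke at TF1  (TF TF1: opposite of bond 1)
b2 stroke at J1  (C1: C, integral causality)
b3 stroke at R1  (J1 effort already set via bond 2)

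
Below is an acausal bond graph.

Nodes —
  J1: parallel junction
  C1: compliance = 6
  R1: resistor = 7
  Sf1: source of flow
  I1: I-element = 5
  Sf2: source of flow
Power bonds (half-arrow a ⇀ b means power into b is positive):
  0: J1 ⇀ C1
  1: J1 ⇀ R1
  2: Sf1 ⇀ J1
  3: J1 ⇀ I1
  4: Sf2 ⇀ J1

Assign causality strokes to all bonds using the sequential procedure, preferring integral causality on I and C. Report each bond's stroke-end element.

bond 2 →Sf1  (source Sf1 imposes f)
bond 4 →Sf2  (Sf2: flow source, stroke at near end)
bond 0 →J1  (C1: C, integral causality)
bond 1 →R1  (J1: bond 0 brought effort, rest push out)
bond 3 →I1  (common-e at J1 fixed by 0)

b0 →J1
b1 →R1
b2 →Sf1
b3 →I1
b4 →Sf2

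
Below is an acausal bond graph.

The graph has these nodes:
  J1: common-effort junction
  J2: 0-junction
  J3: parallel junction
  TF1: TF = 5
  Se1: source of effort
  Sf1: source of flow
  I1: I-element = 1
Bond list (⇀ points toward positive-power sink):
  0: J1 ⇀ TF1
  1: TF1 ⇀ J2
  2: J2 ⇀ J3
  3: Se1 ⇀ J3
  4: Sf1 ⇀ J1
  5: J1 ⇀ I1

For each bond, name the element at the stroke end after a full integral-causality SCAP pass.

b3 stroke at J3  (Se1: effort source, stroke at far end)
b4 stroke at Sf1  (Sf1: flow source, stroke at near end)
b2 stroke at J2  (J3: bond 3 brought effort, rest push out)
b1 stroke at TF1  (J2 effort already set via bond 2)
b0 stroke at J1  (TF1 one-in-one-out from 1)
b5 stroke at I1  (common-e at J1 fixed by 0)

β0 stroke→J1
β1 stroke→TF1
β2 stroke→J2
β3 stroke→J3
β4 stroke→Sf1
β5 stroke→I1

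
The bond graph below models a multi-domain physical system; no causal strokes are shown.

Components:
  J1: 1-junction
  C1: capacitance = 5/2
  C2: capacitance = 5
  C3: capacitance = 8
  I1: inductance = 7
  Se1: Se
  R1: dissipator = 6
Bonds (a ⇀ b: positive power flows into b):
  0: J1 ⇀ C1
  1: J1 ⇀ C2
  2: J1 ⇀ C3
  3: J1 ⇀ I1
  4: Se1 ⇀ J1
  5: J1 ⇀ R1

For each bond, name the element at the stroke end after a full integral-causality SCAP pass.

b4 →J1  (Se1: effort source, stroke at far end)
b0 →J1  (C1 integral (e out))
b1 →J1  (C2 integral (e out))
b2 →J1  (prefer integral on C3)
b3 →I1  (I1: I, integral causality)
b5 →J1  (J1 flow already set via bond 3)

β0 →J1
β1 →J1
β2 →J1
β3 →I1
β4 →J1
β5 →J1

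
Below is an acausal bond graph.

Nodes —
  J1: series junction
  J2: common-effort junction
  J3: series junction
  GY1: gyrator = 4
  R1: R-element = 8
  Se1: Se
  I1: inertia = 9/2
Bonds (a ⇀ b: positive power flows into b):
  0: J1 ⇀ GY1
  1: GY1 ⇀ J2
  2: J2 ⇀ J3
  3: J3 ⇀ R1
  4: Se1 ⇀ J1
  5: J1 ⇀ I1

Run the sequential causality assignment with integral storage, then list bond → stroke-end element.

b4 stroke→J1  (source Se1 imposes e)
b5 stroke→I1  (I1 integral (f out))
b0 stroke→J1  (1-jn J1 has f-setter on 5)
b1 stroke→J2  (GY GY1: same side as bond 0)
b2 stroke→J3  (J2 effort already set via bond 1)
b3 stroke→R1  (J3: last free bond brings flow in)

#0 |J1
#1 |J2
#2 |J3
#3 |R1
#4 |J1
#5 |I1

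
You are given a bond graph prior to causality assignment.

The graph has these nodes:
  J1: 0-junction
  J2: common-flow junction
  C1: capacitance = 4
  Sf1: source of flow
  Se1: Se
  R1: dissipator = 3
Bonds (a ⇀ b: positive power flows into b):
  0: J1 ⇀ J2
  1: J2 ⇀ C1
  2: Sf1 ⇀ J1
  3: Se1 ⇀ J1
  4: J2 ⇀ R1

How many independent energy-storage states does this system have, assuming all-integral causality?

1  (C1 all integral)

β2 →Sf1  (source Sf1 imposes f)
β3 →J1  (Se1 (Se) sets effort on bond)
β0 →J2  (common-e at J1 fixed by 3)
β1 →J2  (prefer integral on C1)
β4 →R1  (only one flow-in slot at J2)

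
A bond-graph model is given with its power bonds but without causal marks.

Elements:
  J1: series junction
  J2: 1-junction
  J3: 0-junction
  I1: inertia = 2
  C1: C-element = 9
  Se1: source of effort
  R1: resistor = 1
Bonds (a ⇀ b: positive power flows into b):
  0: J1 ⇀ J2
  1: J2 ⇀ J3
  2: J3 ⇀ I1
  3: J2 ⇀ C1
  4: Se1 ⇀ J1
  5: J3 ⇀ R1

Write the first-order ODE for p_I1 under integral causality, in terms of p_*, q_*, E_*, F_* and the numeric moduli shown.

dp_I1/dt = E_Se1 - q_C1/9

bond 4 |J1  (Se1: effort source, stroke at far end)
bond 0 |J2  (J1 needs exactly one f-in)
bond 2 |I1  (prefer integral on I1)
bond 3 |J2  (C1 outputs effort q/C1)
bond 1 |J3  (J2: last free bond brings flow in)
bond 5 |R1  (common-e at J3 fixed by 1)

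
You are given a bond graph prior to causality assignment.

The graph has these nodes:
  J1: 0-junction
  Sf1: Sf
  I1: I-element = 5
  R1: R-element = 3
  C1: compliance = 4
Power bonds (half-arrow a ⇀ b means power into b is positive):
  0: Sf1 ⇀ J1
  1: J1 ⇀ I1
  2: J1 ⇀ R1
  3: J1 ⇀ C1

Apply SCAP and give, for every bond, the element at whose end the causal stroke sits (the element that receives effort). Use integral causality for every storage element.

β0 stroke at Sf1
β1 stroke at I1
β2 stroke at R1
β3 stroke at J1

#0 →Sf1  (Sf1: flow source, stroke at near end)
#1 →I1  (prefer integral on I1)
#3 →J1  (C1 outputs effort q/C1)
#2 →R1  (0-jn J1 has e-setter on 3)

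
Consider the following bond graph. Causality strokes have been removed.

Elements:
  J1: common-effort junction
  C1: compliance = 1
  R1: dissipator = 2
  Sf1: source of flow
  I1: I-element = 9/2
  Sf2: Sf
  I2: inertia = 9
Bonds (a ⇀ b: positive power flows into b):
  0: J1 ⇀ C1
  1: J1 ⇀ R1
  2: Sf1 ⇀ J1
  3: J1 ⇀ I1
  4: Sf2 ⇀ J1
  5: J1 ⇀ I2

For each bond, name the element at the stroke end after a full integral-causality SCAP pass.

b0 stroke→J1
b1 stroke→R1
b2 stroke→Sf1
b3 stroke→I1
b4 stroke→Sf2
b5 stroke→I2

#2 |Sf1  (Sf1 (Sf) sets flow on bond)
#4 |Sf2  (Sf2 fixes flow; stroke at Sf2)
#0 |J1  (prefer integral on C1)
#1 |R1  (common-e at J1 fixed by 0)
#3 |I1  (J1 effort already set via bond 0)
#5 |I2  (common-e at J1 fixed by 0)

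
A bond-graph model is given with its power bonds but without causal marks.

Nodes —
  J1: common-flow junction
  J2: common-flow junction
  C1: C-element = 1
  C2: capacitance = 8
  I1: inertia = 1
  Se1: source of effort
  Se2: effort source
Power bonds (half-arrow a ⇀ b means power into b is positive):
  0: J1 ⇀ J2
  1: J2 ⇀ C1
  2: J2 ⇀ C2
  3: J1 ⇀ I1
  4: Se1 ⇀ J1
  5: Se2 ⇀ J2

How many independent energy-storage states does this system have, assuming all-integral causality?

b4 stroke→J1  (source Se1 imposes e)
b5 stroke→J2  (Se2 (Se) sets effort on bond)
b1 stroke→J2  (C1 outputs effort q/C1)
b2 stroke→J2  (C2 outputs effort q/C2)
b0 stroke→J1  (J2: last free bond brings flow in)
b3 stroke→I1  (J1: last free bond brings flow in)

3  (C1, C2, I1 all integral)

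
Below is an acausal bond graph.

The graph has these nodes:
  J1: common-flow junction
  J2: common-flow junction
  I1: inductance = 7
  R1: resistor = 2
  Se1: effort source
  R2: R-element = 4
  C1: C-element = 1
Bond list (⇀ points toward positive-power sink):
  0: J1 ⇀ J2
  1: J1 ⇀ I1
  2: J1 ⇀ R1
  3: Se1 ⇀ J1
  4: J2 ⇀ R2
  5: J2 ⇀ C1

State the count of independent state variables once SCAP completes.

2  (C1, I1 all integral)

b3 stroke at J1  (Se1 (Se) sets effort on bond)
b1 stroke at I1  (I1: I, integral causality)
b0 stroke at J1  (common-f at J1 fixed by 1)
b2 stroke at J1  (1-jn J1 has f-setter on 1)
b4 stroke at J2  (J2: bond 0 brought flow, rest push out)
b5 stroke at J2  (J2: bond 0 brought flow, rest push out)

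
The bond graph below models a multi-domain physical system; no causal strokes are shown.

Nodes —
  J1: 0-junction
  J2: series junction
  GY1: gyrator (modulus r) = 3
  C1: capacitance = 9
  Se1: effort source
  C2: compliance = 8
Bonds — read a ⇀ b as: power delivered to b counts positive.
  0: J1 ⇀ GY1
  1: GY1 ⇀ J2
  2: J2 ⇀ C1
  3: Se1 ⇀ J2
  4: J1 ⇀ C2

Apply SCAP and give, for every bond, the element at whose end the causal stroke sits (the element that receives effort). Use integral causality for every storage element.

b3 stroke→J2  (Se1 fixes effort; stroke away)
b2 stroke→J2  (C1: C, integral causality)
b1 stroke→GY1  (J2 needs exactly one f-in)
b0 stroke→GY1  (GY1 both-in/both-out from 1)
b4 stroke→J1  (only one effort-in slot at J1)

bond 0 stroke at GY1
bond 1 stroke at GY1
bond 2 stroke at J2
bond 3 stroke at J2
bond 4 stroke at J1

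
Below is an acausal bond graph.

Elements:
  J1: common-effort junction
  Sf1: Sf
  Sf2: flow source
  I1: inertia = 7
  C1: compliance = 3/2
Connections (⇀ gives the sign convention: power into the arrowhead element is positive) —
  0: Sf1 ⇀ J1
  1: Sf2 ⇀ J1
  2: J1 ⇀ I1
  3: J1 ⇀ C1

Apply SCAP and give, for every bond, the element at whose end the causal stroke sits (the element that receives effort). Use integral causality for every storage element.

bond 0 |Sf1
bond 1 |Sf2
bond 2 |I1
bond 3 |J1

β0 |Sf1  (source Sf1 imposes f)
β1 |Sf2  (Sf2: flow source, stroke at near end)
β2 |I1  (I1: I, integral causality)
β3 |J1  (J1: last free bond brings effort in)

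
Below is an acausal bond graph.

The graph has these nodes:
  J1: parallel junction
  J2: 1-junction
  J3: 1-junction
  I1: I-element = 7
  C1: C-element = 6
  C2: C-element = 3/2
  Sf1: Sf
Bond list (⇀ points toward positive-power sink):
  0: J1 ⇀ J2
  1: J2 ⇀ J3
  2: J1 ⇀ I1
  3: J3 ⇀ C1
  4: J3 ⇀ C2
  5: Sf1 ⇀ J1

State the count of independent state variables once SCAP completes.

bond 5 stroke at Sf1  (Sf1 (Sf) sets flow on bond)
bond 2 stroke at I1  (I1 outputs flow p/I1)
bond 0 stroke at J1  (J1 needs exactly one e-in)
bond 1 stroke at J2  (J2 flow already set via bond 0)
bond 3 stroke at J3  (J3 flow already set via bond 1)
bond 4 stroke at J3  (1-jn J3 has f-setter on 1)

3  (C1, C2, I1 all integral)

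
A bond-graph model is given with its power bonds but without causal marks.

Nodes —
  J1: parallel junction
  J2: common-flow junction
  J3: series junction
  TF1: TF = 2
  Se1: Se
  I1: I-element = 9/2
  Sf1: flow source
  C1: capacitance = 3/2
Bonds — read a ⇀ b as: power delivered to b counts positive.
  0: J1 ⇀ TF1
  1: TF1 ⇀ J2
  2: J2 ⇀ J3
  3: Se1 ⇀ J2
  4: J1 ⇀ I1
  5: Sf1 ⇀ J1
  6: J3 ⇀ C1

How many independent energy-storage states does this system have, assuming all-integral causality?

#3 stroke at J2  (source Se1 imposes e)
#5 stroke at Sf1  (Sf1 fixes flow; stroke at Sf1)
#4 stroke at I1  (I1 outputs flow p/I1)
#0 stroke at J1  (J1 needs exactly one e-in)
#1 stroke at TF1  (TF1: transformer flips bond 0)
#2 stroke at J2  (common-f at J2 fixed by 1)
#6 stroke at J3  (J3 flow already set via bond 2)

2  (C1, I1 all integral)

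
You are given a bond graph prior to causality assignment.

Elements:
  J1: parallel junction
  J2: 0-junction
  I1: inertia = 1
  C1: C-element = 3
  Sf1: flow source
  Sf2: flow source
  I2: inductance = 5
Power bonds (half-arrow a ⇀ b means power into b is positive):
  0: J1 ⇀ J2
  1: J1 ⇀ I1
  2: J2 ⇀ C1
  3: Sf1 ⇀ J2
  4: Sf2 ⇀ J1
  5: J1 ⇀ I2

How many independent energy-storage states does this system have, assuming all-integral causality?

3  (C1, I1, I2 all integral)

bond 3 |Sf1  (source Sf1 imposes f)
bond 4 |Sf2  (Sf2 (Sf) sets flow on bond)
bond 1 |I1  (I1 integral (f out))
bond 2 |J2  (C1 integral (e out))
bond 0 |J1  (J2 effort already set via bond 2)
bond 5 |I2  (common-e at J1 fixed by 0)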